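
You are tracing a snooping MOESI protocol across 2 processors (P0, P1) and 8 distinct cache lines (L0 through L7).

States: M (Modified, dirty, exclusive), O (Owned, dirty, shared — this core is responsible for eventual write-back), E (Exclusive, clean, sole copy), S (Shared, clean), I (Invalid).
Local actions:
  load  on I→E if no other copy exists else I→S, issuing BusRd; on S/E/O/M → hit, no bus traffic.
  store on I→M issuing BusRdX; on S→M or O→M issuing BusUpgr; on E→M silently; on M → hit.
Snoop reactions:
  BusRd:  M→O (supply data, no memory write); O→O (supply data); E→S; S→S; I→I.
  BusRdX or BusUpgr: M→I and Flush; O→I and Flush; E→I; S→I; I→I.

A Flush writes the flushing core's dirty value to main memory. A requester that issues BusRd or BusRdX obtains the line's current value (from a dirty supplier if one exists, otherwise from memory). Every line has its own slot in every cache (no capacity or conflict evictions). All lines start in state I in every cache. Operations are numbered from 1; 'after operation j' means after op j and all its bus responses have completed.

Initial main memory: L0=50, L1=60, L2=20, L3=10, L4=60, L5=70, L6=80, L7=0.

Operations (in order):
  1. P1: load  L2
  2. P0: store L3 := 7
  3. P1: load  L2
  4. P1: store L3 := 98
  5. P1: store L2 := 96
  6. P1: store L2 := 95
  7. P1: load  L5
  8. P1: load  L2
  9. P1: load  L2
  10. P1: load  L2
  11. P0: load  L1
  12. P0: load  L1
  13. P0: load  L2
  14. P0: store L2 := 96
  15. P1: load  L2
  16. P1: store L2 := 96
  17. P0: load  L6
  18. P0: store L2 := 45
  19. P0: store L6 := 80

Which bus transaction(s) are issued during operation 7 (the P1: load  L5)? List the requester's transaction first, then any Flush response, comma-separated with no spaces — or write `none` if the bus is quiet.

[1] P1: load  L2 | P0:I, P1:E(20) | bus: BusRd
[2] P0: store L3 := 7 | P0:M(7), P1:I | bus: BusRdX
[3] P1: load  L2 | P0:I, P1:E(20) | bus: none
[4] P1: store L3 := 98 | P0:I, P1:M(98) | bus: BusRdX,Flush
[5] P1: store L2 := 96 | P0:I, P1:M(96) | bus: none
[6] P1: store L2 := 95 | P0:I, P1:M(95) | bus: none
[7] P1: load  L5 | P0:I, P1:E(70) | bus: BusRd
[8] P1: load  L2 | P0:I, P1:M(95) | bus: none
[9] P1: load  L2 | P0:I, P1:M(95) | bus: none
[10] P1: load  L2 | P0:I, P1:M(95) | bus: none
[11] P0: load  L1 | P0:E(60), P1:I | bus: BusRd
[12] P0: load  L1 | P0:E(60), P1:I | bus: none
[13] P0: load  L2 | P0:S(95), P1:O(95) | bus: BusRd
[14] P0: store L2 := 96 | P0:M(96), P1:I | bus: BusUpgr,Flush
[15] P1: load  L2 | P0:O(96), P1:S(96) | bus: BusRd
[16] P1: store L2 := 96 | P0:I, P1:M(96) | bus: BusUpgr,Flush
[17] P0: load  L6 | P0:E(80), P1:I | bus: BusRd
[18] P0: store L2 := 45 | P0:M(45), P1:I | bus: BusRdX,Flush
[19] P0: store L6 := 80 | P0:M(80), P1:I | bus: none

bus = BusRd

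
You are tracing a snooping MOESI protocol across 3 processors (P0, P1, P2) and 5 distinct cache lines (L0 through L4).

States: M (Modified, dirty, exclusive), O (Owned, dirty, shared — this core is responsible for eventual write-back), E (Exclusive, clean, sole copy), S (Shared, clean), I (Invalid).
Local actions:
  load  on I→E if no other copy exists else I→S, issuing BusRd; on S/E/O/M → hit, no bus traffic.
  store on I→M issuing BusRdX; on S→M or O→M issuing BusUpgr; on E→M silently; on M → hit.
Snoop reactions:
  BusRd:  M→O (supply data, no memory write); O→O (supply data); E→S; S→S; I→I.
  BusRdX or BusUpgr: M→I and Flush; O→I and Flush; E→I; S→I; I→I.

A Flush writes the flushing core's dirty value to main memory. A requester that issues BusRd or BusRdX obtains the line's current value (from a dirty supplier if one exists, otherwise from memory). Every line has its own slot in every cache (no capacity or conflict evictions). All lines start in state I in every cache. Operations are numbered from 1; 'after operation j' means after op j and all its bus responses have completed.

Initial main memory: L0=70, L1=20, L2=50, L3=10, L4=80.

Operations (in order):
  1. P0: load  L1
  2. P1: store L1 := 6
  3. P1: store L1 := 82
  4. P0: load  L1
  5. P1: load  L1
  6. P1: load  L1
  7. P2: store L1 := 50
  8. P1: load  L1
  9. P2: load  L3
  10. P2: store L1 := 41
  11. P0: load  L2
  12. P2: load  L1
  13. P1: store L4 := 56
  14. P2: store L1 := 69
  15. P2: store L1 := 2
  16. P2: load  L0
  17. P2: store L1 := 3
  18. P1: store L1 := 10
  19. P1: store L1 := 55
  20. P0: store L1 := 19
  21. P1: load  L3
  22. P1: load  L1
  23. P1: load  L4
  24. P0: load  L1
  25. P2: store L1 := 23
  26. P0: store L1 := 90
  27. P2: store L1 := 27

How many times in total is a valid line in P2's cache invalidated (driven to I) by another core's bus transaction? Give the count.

invalidations = 2

  op1 P0: load  L1 → E/I/I on L1; bus BusRd; mem=20
  op2 P1: store L1 := 6 → I/M/I on L1; bus BusRdX; mem=20
  op3 P1: store L1 := 82 → I/M/I on L1; bus (none); mem=20
  op4 P0: load  L1 → S/O/I on L1; bus BusRd; mem=20
  op5 P1: load  L1 → S/O/I on L1; bus (none); mem=20
  op6 P1: load  L1 → S/O/I on L1; bus (none); mem=20
  op7 P2: store L1 := 50 → I/I/M on L1; bus BusRdX Flush; mem=82
  op8 P1: load  L1 → I/S/O on L1; bus BusRd; mem=82
  op9 P2: load  L3 → I/I/E on L3; bus BusRd; mem=10
  op10 P2: store L1 := 41 → I/I/M on L1; bus BusUpgr; mem=82
  op11 P0: load  L2 → E/I/I on L2; bus BusRd; mem=50
  op12 P2: load  L1 → I/I/M on L1; bus (none); mem=82
  op13 P1: store L4 := 56 → I/M/I on L4; bus BusRdX; mem=80
  op14 P2: store L1 := 69 → I/I/M on L1; bus (none); mem=82
  op15 P2: store L1 := 2 → I/I/M on L1; bus (none); mem=82
  op16 P2: load  L0 → I/I/E on L0; bus BusRd; mem=70
  op17 P2: store L1 := 3 → I/I/M on L1; bus (none); mem=82
  op18 P1: store L1 := 10 → I/M/I on L1; bus BusRdX Flush; mem=3
  op19 P1: store L1 := 55 → I/M/I on L1; bus (none); mem=3
  op20 P0: store L1 := 19 → M/I/I on L1; bus BusRdX Flush; mem=55
  op21 P1: load  L3 → I/S/S on L3; bus BusRd; mem=10
  op22 P1: load  L1 → O/S/I on L1; bus BusRd; mem=55
  op23 P1: load  L4 → I/M/I on L4; bus (none); mem=80
  op24 P0: load  L1 → O/S/I on L1; bus (none); mem=55
  op25 P2: store L1 := 23 → I/I/M on L1; bus BusRdX Flush; mem=19
  op26 P0: store L1 := 90 → M/I/I on L1; bus BusRdX Flush; mem=23
  op27 P2: store L1 := 27 → I/I/M on L1; bus BusRdX Flush; mem=90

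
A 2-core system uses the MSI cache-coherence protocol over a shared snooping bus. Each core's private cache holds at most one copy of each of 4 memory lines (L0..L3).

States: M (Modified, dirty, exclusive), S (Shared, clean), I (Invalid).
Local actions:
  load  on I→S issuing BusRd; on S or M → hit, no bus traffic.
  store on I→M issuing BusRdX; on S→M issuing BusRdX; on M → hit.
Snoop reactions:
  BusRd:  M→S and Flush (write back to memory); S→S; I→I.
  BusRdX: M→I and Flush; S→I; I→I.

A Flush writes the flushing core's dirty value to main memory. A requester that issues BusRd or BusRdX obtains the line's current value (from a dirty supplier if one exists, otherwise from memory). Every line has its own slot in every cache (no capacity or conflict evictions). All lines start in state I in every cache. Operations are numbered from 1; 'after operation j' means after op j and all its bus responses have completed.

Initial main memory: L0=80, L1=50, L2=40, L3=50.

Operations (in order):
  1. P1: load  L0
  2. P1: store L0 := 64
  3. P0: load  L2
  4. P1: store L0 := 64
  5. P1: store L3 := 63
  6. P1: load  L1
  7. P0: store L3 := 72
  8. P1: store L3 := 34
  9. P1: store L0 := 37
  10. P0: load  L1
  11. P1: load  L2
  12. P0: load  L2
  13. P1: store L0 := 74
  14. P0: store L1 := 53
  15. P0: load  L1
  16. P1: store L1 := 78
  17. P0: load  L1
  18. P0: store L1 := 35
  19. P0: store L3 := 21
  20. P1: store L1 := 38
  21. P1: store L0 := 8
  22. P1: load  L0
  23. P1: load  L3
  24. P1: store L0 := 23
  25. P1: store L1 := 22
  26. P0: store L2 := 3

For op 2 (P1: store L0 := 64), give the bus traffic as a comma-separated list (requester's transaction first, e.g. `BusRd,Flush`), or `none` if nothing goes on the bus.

bus = BusRdX

  op1 P1: load  L0 → I/S on L0; bus BusRd; mem=80
  op2 P1: store L0 := 64 → I/M on L0; bus BusRdX; mem=80
  op3 P0: load  L2 → S/I on L2; bus BusRd; mem=40
  op4 P1: store L0 := 64 → I/M on L0; bus (none); mem=80
  op5 P1: store L3 := 63 → I/M on L3; bus BusRdX; mem=50
  op6 P1: load  L1 → I/S on L1; bus BusRd; mem=50
  op7 P0: store L3 := 72 → M/I on L3; bus BusRdX Flush; mem=63
  op8 P1: store L3 := 34 → I/M on L3; bus BusRdX Flush; mem=72
  op9 P1: store L0 := 37 → I/M on L0; bus (none); mem=80
  op10 P0: load  L1 → S/S on L1; bus BusRd; mem=50
  op11 P1: load  L2 → S/S on L2; bus BusRd; mem=40
  op12 P0: load  L2 → S/S on L2; bus (none); mem=40
  op13 P1: store L0 := 74 → I/M on L0; bus (none); mem=80
  op14 P0: store L1 := 53 → M/I on L1; bus BusRdX; mem=50
  op15 P0: load  L1 → M/I on L1; bus (none); mem=50
  op16 P1: store L1 := 78 → I/M on L1; bus BusRdX Flush; mem=53
  op17 P0: load  L1 → S/S on L1; bus BusRd Flush; mem=78
  op18 P0: store L1 := 35 → M/I on L1; bus BusRdX; mem=78
  op19 P0: store L3 := 21 → M/I on L3; bus BusRdX Flush; mem=34
  op20 P1: store L1 := 38 → I/M on L1; bus BusRdX Flush; mem=35
  op21 P1: store L0 := 8 → I/M on L0; bus (none); mem=80
  op22 P1: load  L0 → I/M on L0; bus (none); mem=80
  op23 P1: load  L3 → S/S on L3; bus BusRd Flush; mem=21
  op24 P1: store L0 := 23 → I/M on L0; bus (none); mem=80
  op25 P1: store L1 := 22 → I/M on L1; bus (none); mem=35
  op26 P0: store L2 := 3 → M/I on L2; bus BusRdX; mem=40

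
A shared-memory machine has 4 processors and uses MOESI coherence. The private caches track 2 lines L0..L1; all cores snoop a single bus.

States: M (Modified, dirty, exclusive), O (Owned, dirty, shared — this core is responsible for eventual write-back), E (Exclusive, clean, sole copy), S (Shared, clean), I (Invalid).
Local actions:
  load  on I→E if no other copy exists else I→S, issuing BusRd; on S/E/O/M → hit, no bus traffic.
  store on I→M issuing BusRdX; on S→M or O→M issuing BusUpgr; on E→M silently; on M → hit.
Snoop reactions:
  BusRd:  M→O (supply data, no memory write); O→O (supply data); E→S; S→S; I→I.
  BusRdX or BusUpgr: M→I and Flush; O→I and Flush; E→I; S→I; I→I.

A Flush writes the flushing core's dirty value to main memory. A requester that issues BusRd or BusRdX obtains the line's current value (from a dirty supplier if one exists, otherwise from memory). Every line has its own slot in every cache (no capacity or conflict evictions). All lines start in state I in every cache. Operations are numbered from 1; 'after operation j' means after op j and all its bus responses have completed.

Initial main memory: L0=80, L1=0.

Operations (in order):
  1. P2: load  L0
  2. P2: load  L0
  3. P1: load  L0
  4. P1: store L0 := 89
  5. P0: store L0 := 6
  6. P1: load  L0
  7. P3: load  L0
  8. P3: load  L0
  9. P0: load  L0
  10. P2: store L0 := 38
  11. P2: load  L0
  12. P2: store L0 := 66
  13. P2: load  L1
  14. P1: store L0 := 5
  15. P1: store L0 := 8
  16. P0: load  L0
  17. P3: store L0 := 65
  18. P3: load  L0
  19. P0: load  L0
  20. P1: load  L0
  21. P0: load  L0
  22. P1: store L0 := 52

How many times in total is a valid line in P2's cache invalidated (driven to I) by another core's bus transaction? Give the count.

1. P2: load  L0  bus=[BusRd]  L0: P0=I P1=I P2=E P3=I  mem[L0]=80
2. P2: load  L0  bus=[-]  L0: P0=I P1=I P2=E P3=I  mem[L0]=80
3. P1: load  L0  bus=[BusRd]  L0: P0=I P1=S P2=S P3=I  mem[L0]=80
4. P1: store L0 := 89  bus=[BusUpgr]  L0: P0=I P1=M P2=I P3=I  mem[L0]=80
5. P0: store L0 := 6  bus=[BusRdX,Flush]  L0: P0=M P1=I P2=I P3=I  mem[L0]=89
6. P1: load  L0  bus=[BusRd]  L0: P0=O P1=S P2=I P3=I  mem[L0]=89
7. P3: load  L0  bus=[BusRd]  L0: P0=O P1=S P2=I P3=S  mem[L0]=89
8. P3: load  L0  bus=[-]  L0: P0=O P1=S P2=I P3=S  mem[L0]=89
9. P0: load  L0  bus=[-]  L0: P0=O P1=S P2=I P3=S  mem[L0]=89
10. P2: store L0 := 38  bus=[BusRdX,Flush]  L0: P0=I P1=I P2=M P3=I  mem[L0]=6
11. P2: load  L0  bus=[-]  L0: P0=I P1=I P2=M P3=I  mem[L0]=6
12. P2: store L0 := 66  bus=[-]  L0: P0=I P1=I P2=M P3=I  mem[L0]=6
13. P2: load  L1  bus=[BusRd]  L1: P0=I P1=I P2=E P3=I  mem[L1]=0
14. P1: store L0 := 5  bus=[BusRdX,Flush]  L0: P0=I P1=M P2=I P3=I  mem[L0]=66
15. P1: store L0 := 8  bus=[-]  L0: P0=I P1=M P2=I P3=I  mem[L0]=66
16. P0: load  L0  bus=[BusRd]  L0: P0=S P1=O P2=I P3=I  mem[L0]=66
17. P3: store L0 := 65  bus=[BusRdX,Flush]  L0: P0=I P1=I P2=I P3=M  mem[L0]=8
18. P3: load  L0  bus=[-]  L0: P0=I P1=I P2=I P3=M  mem[L0]=8
19. P0: load  L0  bus=[BusRd]  L0: P0=S P1=I P2=I P3=O  mem[L0]=8
20. P1: load  L0  bus=[BusRd]  L0: P0=S P1=S P2=I P3=O  mem[L0]=8
21. P0: load  L0  bus=[-]  L0: P0=S P1=S P2=I P3=O  mem[L0]=8
22. P1: store L0 := 52  bus=[BusUpgr,Flush]  L0: P0=I P1=M P2=I P3=I  mem[L0]=65

invalidations = 2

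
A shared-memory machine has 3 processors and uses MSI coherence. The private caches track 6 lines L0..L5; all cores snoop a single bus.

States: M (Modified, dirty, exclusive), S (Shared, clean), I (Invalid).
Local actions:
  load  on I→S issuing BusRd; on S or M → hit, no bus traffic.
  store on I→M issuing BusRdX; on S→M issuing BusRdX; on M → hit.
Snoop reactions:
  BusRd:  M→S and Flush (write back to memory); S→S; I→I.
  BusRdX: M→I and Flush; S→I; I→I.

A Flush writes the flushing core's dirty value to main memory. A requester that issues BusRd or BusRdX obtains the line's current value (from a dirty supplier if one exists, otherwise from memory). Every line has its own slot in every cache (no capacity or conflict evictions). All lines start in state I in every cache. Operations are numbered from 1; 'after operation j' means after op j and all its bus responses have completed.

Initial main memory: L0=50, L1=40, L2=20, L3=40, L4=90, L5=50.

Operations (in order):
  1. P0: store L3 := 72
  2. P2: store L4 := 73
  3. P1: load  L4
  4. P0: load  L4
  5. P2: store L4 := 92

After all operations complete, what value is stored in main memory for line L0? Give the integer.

[1] P0: store L3 := 72 | P0:M(72), P1:I, P2:I | bus: BusRdX
[2] P2: store L4 := 73 | P0:I, P1:I, P2:M(73) | bus: BusRdX
[3] P1: load  L4 | P0:I, P1:S(73), P2:S(73) | bus: BusRd,Flush
[4] P0: load  L4 | P0:S(73), P1:S(73), P2:S(73) | bus: BusRd
[5] P2: store L4 := 92 | P0:I, P1:I, P2:M(92) | bus: BusRdX

memory[L0] = 50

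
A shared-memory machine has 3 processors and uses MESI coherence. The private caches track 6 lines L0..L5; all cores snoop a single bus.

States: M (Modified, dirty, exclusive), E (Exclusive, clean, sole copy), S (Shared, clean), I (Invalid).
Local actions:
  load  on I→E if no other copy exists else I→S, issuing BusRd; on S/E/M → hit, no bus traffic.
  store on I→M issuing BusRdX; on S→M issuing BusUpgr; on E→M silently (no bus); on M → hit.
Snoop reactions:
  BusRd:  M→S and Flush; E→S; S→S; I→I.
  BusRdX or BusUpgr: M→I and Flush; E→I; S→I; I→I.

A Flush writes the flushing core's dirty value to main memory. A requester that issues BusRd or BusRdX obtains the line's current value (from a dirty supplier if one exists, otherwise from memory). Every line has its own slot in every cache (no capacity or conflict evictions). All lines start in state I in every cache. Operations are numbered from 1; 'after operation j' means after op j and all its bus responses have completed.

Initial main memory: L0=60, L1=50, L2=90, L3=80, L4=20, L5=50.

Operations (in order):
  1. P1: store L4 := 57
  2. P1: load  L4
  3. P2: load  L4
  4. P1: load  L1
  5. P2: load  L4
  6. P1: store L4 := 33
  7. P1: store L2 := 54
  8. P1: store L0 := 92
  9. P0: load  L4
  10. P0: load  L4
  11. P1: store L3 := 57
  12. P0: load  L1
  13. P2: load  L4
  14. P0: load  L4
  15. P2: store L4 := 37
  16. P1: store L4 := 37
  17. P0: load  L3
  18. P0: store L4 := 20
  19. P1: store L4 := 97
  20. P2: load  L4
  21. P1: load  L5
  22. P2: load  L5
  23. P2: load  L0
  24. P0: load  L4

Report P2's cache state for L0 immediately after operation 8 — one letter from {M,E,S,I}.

  op1 P1: store L4 := 57 → I/M/I on L4; bus BusRdX; mem=20
  op2 P1: load  L4 → I/M/I on L4; bus (none); mem=20
  op3 P2: load  L4 → I/S/S on L4; bus BusRd Flush; mem=57
  op4 P1: load  L1 → I/E/I on L1; bus BusRd; mem=50
  op5 P2: load  L4 → I/S/S on L4; bus (none); mem=57
  op6 P1: store L4 := 33 → I/M/I on L4; bus BusUpgr; mem=57
  op7 P1: store L2 := 54 → I/M/I on L2; bus BusRdX; mem=90
  op8 P1: store L0 := 92 → I/M/I on L0; bus BusRdX; mem=60
  op9 P0: load  L4 → S/S/I on L4; bus BusRd Flush; mem=33
  op10 P0: load  L4 → S/S/I on L4; bus (none); mem=33
  op11 P1: store L3 := 57 → I/M/I on L3; bus BusRdX; mem=80
  op12 P0: load  L1 → S/S/I on L1; bus BusRd; mem=50
  op13 P2: load  L4 → S/S/S on L4; bus BusRd; mem=33
  op14 P0: load  L4 → S/S/S on L4; bus (none); mem=33
  op15 P2: store L4 := 37 → I/I/M on L4; bus BusUpgr; mem=33
  op16 P1: store L4 := 37 → I/M/I on L4; bus BusRdX Flush; mem=37
  op17 P0: load  L3 → S/S/I on L3; bus BusRd Flush; mem=57
  op18 P0: store L4 := 20 → M/I/I on L4; bus BusRdX Flush; mem=37
  op19 P1: store L4 := 97 → I/M/I on L4; bus BusRdX Flush; mem=20
  op20 P2: load  L4 → I/S/S on L4; bus BusRd Flush; mem=97
  op21 P1: load  L5 → I/E/I on L5; bus BusRd; mem=50
  op22 P2: load  L5 → I/S/S on L5; bus BusRd; mem=50
  op23 P2: load  L0 → I/S/S on L0; bus BusRd Flush; mem=92
  op24 P0: load  L4 → S/S/S on L4; bus BusRd; mem=97

state = I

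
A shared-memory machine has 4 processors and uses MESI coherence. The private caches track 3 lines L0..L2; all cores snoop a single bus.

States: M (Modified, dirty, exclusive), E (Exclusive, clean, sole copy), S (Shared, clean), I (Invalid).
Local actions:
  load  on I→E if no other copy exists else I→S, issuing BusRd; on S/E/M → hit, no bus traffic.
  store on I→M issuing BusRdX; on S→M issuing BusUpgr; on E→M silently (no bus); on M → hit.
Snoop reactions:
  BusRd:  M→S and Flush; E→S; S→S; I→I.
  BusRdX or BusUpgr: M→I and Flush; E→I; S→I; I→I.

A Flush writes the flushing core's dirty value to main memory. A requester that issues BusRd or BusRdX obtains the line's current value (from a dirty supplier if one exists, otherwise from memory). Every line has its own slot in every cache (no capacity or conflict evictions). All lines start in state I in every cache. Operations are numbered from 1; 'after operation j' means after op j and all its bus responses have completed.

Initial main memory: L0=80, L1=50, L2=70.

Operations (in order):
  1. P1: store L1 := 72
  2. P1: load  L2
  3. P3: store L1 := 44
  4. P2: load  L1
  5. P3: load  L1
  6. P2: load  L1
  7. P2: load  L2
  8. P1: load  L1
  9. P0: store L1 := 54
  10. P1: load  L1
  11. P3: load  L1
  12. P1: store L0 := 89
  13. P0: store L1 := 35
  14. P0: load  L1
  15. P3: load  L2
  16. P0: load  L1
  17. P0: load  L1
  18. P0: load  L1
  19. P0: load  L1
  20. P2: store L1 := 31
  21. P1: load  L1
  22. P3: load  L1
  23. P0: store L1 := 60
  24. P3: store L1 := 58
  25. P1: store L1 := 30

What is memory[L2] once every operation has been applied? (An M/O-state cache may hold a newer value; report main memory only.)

memory[L2] = 70

1. P1: store L1 := 72  bus=[BusRdX]  L1: P0=I P1=M P2=I P3=I  mem[L1]=50
2. P1: load  L2  bus=[BusRd]  L2: P0=I P1=E P2=I P3=I  mem[L2]=70
3. P3: store L1 := 44  bus=[BusRdX,Flush]  L1: P0=I P1=I P2=I P3=M  mem[L1]=72
4. P2: load  L1  bus=[BusRd,Flush]  L1: P0=I P1=I P2=S P3=S  mem[L1]=44
5. P3: load  L1  bus=[-]  L1: P0=I P1=I P2=S P3=S  mem[L1]=44
6. P2: load  L1  bus=[-]  L1: P0=I P1=I P2=S P3=S  mem[L1]=44
7. P2: load  L2  bus=[BusRd]  L2: P0=I P1=S P2=S P3=I  mem[L2]=70
8. P1: load  L1  bus=[BusRd]  L1: P0=I P1=S P2=S P3=S  mem[L1]=44
9. P0: store L1 := 54  bus=[BusRdX]  L1: P0=M P1=I P2=I P3=I  mem[L1]=44
10. P1: load  L1  bus=[BusRd,Flush]  L1: P0=S P1=S P2=I P3=I  mem[L1]=54
11. P3: load  L1  bus=[BusRd]  L1: P0=S P1=S P2=I P3=S  mem[L1]=54
12. P1: store L0 := 89  bus=[BusRdX]  L0: P0=I P1=M P2=I P3=I  mem[L0]=80
13. P0: store L1 := 35  bus=[BusUpgr]  L1: P0=M P1=I P2=I P3=I  mem[L1]=54
14. P0: load  L1  bus=[-]  L1: P0=M P1=I P2=I P3=I  mem[L1]=54
15. P3: load  L2  bus=[BusRd]  L2: P0=I P1=S P2=S P3=S  mem[L2]=70
16. P0: load  L1  bus=[-]  L1: P0=M P1=I P2=I P3=I  mem[L1]=54
17. P0: load  L1  bus=[-]  L1: P0=M P1=I P2=I P3=I  mem[L1]=54
18. P0: load  L1  bus=[-]  L1: P0=M P1=I P2=I P3=I  mem[L1]=54
19. P0: load  L1  bus=[-]  L1: P0=M P1=I P2=I P3=I  mem[L1]=54
20. P2: store L1 := 31  bus=[BusRdX,Flush]  L1: P0=I P1=I P2=M P3=I  mem[L1]=35
21. P1: load  L1  bus=[BusRd,Flush]  L1: P0=I P1=S P2=S P3=I  mem[L1]=31
22. P3: load  L1  bus=[BusRd]  L1: P0=I P1=S P2=S P3=S  mem[L1]=31
23. P0: store L1 := 60  bus=[BusRdX]  L1: P0=M P1=I P2=I P3=I  mem[L1]=31
24. P3: store L1 := 58  bus=[BusRdX,Flush]  L1: P0=I P1=I P2=I P3=M  mem[L1]=60
25. P1: store L1 := 30  bus=[BusRdX,Flush]  L1: P0=I P1=M P2=I P3=I  mem[L1]=58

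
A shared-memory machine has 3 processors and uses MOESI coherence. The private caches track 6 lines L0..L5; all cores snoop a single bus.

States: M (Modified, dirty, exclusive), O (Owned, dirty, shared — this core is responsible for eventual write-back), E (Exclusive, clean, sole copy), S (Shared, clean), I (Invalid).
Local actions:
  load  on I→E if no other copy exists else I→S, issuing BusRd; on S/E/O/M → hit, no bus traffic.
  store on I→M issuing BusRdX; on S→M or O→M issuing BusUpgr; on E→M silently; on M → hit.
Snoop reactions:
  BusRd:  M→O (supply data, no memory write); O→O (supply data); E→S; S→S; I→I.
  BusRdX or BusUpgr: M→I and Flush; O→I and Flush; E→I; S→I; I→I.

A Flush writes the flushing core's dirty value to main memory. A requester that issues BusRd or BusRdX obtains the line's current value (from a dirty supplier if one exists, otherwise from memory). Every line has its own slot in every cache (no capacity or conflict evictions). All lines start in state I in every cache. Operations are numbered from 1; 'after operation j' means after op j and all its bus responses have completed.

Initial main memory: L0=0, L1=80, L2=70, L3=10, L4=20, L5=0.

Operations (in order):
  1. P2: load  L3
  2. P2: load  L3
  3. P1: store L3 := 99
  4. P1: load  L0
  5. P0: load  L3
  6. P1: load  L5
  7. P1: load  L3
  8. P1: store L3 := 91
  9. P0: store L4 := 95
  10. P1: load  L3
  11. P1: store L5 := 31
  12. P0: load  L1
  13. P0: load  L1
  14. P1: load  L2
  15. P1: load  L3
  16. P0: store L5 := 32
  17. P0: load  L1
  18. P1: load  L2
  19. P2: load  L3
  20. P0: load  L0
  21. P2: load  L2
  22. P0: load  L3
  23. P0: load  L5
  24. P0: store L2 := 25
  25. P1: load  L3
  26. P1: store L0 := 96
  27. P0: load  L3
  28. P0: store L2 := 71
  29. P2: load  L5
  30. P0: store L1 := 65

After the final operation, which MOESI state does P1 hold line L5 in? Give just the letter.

state = I

  op1 P2: load  L3 → I/I/E on L3; bus BusRd; mem=10
  op2 P2: load  L3 → I/I/E on L3; bus (none); mem=10
  op3 P1: store L3 := 99 → I/M/I on L3; bus BusRdX; mem=10
  op4 P1: load  L0 → I/E/I on L0; bus BusRd; mem=0
  op5 P0: load  L3 → S/O/I on L3; bus BusRd; mem=10
  op6 P1: load  L5 → I/E/I on L5; bus BusRd; mem=0
  op7 P1: load  L3 → S/O/I on L3; bus (none); mem=10
  op8 P1: store L3 := 91 → I/M/I on L3; bus BusUpgr; mem=10
  op9 P0: store L4 := 95 → M/I/I on L4; bus BusRdX; mem=20
  op10 P1: load  L3 → I/M/I on L3; bus (none); mem=10
  op11 P1: store L5 := 31 → I/M/I on L5; bus (none); mem=0
  op12 P0: load  L1 → E/I/I on L1; bus BusRd; mem=80
  op13 P0: load  L1 → E/I/I on L1; bus (none); mem=80
  op14 P1: load  L2 → I/E/I on L2; bus BusRd; mem=70
  op15 P1: load  L3 → I/M/I on L3; bus (none); mem=10
  op16 P0: store L5 := 32 → M/I/I on L5; bus BusRdX Flush; mem=31
  op17 P0: load  L1 → E/I/I on L1; bus (none); mem=80
  op18 P1: load  L2 → I/E/I on L2; bus (none); mem=70
  op19 P2: load  L3 → I/O/S on L3; bus BusRd; mem=10
  op20 P0: load  L0 → S/S/I on L0; bus BusRd; mem=0
  op21 P2: load  L2 → I/S/S on L2; bus BusRd; mem=70
  op22 P0: load  L3 → S/O/S on L3; bus BusRd; mem=10
  op23 P0: load  L5 → M/I/I on L5; bus (none); mem=31
  op24 P0: store L2 := 25 → M/I/I on L2; bus BusRdX; mem=70
  op25 P1: load  L3 → S/O/S on L3; bus (none); mem=10
  op26 P1: store L0 := 96 → I/M/I on L0; bus BusUpgr; mem=0
  op27 P0: load  L3 → S/O/S on L3; bus (none); mem=10
  op28 P0: store L2 := 71 → M/I/I on L2; bus (none); mem=70
  op29 P2: load  L5 → O/I/S on L5; bus BusRd; mem=31
  op30 P0: store L1 := 65 → M/I/I on L1; bus (none); mem=80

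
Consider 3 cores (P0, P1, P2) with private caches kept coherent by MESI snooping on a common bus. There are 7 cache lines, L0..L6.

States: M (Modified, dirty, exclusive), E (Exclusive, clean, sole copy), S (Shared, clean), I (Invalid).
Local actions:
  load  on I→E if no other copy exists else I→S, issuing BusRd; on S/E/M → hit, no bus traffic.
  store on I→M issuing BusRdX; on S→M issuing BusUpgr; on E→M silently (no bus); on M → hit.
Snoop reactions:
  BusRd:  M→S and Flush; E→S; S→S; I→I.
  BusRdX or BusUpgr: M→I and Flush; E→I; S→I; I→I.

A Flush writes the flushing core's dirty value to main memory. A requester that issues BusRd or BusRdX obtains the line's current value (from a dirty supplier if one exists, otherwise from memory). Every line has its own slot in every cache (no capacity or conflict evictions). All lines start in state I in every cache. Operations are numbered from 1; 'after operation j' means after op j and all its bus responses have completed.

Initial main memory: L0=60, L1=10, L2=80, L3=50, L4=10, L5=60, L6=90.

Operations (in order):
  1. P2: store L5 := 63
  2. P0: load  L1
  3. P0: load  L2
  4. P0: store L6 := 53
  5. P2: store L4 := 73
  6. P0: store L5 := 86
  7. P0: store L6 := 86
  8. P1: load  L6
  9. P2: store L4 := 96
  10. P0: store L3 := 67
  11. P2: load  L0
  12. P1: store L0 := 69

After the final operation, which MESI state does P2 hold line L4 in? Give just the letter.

state = M

[1] P2: store L5 := 63 | P0:I, P1:I, P2:M(63) | bus: BusRdX
[2] P0: load  L1 | P0:E(10), P1:I, P2:I | bus: BusRd
[3] P0: load  L2 | P0:E(80), P1:I, P2:I | bus: BusRd
[4] P0: store L6 := 53 | P0:M(53), P1:I, P2:I | bus: BusRdX
[5] P2: store L4 := 73 | P0:I, P1:I, P2:M(73) | bus: BusRdX
[6] P0: store L5 := 86 | P0:M(86), P1:I, P2:I | bus: BusRdX,Flush
[7] P0: store L6 := 86 | P0:M(86), P1:I, P2:I | bus: none
[8] P1: load  L6 | P0:S(86), P1:S(86), P2:I | bus: BusRd,Flush
[9] P2: store L4 := 96 | P0:I, P1:I, P2:M(96) | bus: none
[10] P0: store L3 := 67 | P0:M(67), P1:I, P2:I | bus: BusRdX
[11] P2: load  L0 | P0:I, P1:I, P2:E(60) | bus: BusRd
[12] P1: store L0 := 69 | P0:I, P1:M(69), P2:I | bus: BusRdX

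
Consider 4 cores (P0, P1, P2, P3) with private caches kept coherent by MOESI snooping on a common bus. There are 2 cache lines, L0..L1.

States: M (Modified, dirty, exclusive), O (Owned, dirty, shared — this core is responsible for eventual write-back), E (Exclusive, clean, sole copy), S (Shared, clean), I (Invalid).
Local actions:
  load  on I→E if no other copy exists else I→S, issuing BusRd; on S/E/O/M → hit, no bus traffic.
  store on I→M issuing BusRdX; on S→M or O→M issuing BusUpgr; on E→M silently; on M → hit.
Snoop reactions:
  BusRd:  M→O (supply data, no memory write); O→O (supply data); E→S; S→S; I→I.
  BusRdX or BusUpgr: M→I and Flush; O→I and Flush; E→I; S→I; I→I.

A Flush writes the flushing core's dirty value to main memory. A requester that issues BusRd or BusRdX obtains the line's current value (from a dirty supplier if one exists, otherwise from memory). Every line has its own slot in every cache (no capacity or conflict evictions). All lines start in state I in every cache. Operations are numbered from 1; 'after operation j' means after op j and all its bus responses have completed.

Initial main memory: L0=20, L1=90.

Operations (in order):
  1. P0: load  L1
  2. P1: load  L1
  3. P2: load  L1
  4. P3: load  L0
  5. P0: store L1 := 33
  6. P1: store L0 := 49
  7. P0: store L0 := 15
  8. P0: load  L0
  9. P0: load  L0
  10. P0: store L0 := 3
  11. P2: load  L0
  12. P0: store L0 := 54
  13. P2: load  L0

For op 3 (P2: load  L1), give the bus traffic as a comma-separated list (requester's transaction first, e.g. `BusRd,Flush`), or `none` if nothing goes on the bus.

1. P0: load  L1  bus=[BusRd]  L1: P0=E P1=I P2=I P3=I  mem[L1]=90
2. P1: load  L1  bus=[BusRd]  L1: P0=S P1=S P2=I P3=I  mem[L1]=90
3. P2: load  L1  bus=[BusRd]  L1: P0=S P1=S P2=S P3=I  mem[L1]=90
4. P3: load  L0  bus=[BusRd]  L0: P0=I P1=I P2=I P3=E  mem[L0]=20
5. P0: store L1 := 33  bus=[BusUpgr]  L1: P0=M P1=I P2=I P3=I  mem[L1]=90
6. P1: store L0 := 49  bus=[BusRdX]  L0: P0=I P1=M P2=I P3=I  mem[L0]=20
7. P0: store L0 := 15  bus=[BusRdX,Flush]  L0: P0=M P1=I P2=I P3=I  mem[L0]=49
8. P0: load  L0  bus=[-]  L0: P0=M P1=I P2=I P3=I  mem[L0]=49
9. P0: load  L0  bus=[-]  L0: P0=M P1=I P2=I P3=I  mem[L0]=49
10. P0: store L0 := 3  bus=[-]  L0: P0=M P1=I P2=I P3=I  mem[L0]=49
11. P2: load  L0  bus=[BusRd]  L0: P0=O P1=I P2=S P3=I  mem[L0]=49
12. P0: store L0 := 54  bus=[BusUpgr]  L0: P0=M P1=I P2=I P3=I  mem[L0]=49
13. P2: load  L0  bus=[BusRd]  L0: P0=O P1=I P2=S P3=I  mem[L0]=49

bus = BusRd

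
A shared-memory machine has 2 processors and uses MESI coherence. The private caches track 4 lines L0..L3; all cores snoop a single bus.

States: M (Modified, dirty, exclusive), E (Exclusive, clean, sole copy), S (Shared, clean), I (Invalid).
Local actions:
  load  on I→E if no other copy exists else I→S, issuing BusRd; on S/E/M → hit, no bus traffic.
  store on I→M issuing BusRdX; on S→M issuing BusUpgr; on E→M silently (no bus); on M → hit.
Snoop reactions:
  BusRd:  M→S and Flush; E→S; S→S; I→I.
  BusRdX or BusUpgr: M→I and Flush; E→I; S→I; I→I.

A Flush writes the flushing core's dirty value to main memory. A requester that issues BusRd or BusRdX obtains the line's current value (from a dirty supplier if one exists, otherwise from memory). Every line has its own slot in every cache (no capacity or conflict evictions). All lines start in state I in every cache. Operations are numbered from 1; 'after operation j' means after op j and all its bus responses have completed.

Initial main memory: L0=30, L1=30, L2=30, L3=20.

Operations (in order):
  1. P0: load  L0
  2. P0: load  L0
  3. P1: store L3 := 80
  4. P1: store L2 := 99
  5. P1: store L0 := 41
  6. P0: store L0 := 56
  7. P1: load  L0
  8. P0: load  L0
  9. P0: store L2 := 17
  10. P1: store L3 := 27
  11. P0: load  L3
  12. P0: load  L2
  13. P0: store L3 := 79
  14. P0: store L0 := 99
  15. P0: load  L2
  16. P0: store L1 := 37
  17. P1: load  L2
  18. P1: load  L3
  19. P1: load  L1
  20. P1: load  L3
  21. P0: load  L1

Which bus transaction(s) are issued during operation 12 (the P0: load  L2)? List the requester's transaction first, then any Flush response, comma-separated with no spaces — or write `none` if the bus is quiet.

bus = none

[1] P0: load  L0 | P0:E(30), P1:I | bus: BusRd
[2] P0: load  L0 | P0:E(30), P1:I | bus: none
[3] P1: store L3 := 80 | P0:I, P1:M(80) | bus: BusRdX
[4] P1: store L2 := 99 | P0:I, P1:M(99) | bus: BusRdX
[5] P1: store L0 := 41 | P0:I, P1:M(41) | bus: BusRdX
[6] P0: store L0 := 56 | P0:M(56), P1:I | bus: BusRdX,Flush
[7] P1: load  L0 | P0:S(56), P1:S(56) | bus: BusRd,Flush
[8] P0: load  L0 | P0:S(56), P1:S(56) | bus: none
[9] P0: store L2 := 17 | P0:M(17), P1:I | bus: BusRdX,Flush
[10] P1: store L3 := 27 | P0:I, P1:M(27) | bus: none
[11] P0: load  L3 | P0:S(27), P1:S(27) | bus: BusRd,Flush
[12] P0: load  L2 | P0:M(17), P1:I | bus: none
[13] P0: store L3 := 79 | P0:M(79), P1:I | bus: BusUpgr
[14] P0: store L0 := 99 | P0:M(99), P1:I | bus: BusUpgr
[15] P0: load  L2 | P0:M(17), P1:I | bus: none
[16] P0: store L1 := 37 | P0:M(37), P1:I | bus: BusRdX
[17] P1: load  L2 | P0:S(17), P1:S(17) | bus: BusRd,Flush
[18] P1: load  L3 | P0:S(79), P1:S(79) | bus: BusRd,Flush
[19] P1: load  L1 | P0:S(37), P1:S(37) | bus: BusRd,Flush
[20] P1: load  L3 | P0:S(79), P1:S(79) | bus: none
[21] P0: load  L1 | P0:S(37), P1:S(37) | bus: none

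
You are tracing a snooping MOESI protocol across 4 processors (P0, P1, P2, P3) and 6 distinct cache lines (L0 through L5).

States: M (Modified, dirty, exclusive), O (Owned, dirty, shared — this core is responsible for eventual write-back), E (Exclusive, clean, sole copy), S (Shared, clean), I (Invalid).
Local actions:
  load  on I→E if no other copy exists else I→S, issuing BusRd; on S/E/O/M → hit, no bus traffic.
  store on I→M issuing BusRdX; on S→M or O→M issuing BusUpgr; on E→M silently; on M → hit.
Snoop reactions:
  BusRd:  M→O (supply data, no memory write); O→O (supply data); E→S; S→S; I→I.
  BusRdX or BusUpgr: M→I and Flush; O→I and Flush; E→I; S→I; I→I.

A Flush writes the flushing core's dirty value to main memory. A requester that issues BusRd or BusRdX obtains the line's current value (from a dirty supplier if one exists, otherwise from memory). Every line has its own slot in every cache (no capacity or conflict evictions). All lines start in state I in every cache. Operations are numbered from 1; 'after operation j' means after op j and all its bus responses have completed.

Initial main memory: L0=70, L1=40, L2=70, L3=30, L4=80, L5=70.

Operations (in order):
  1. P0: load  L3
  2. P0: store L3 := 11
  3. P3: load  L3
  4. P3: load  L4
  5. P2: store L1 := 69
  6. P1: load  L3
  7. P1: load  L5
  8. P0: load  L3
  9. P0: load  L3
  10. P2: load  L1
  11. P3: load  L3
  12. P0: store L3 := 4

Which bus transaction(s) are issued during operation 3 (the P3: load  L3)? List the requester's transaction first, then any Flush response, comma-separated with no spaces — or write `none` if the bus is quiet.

bus = BusRd

step 1: P0: load  L3  ⟶  EIII  (L3)  txn=BusRd  M[L3]=30
step 2: P0: store L3 := 11  ⟶  MIII  (L3)  txn=∅  M[L3]=30
step 3: P3: load  L3  ⟶  OIIS  (L3)  txn=BusRd  M[L3]=30
step 4: P3: load  L4  ⟶  IIIE  (L4)  txn=BusRd  M[L4]=80
step 5: P2: store L1 := 69  ⟶  IIMI  (L1)  txn=BusRdX  M[L1]=40
step 6: P1: load  L3  ⟶  OSIS  (L3)  txn=BusRd  M[L3]=30
step 7: P1: load  L5  ⟶  IEII  (L5)  txn=BusRd  M[L5]=70
step 8: P0: load  L3  ⟶  OSIS  (L3)  txn=∅  M[L3]=30
step 9: P0: load  L3  ⟶  OSIS  (L3)  txn=∅  M[L3]=30
step 10: P2: load  L1  ⟶  IIMI  (L1)  txn=∅  M[L1]=40
step 11: P3: load  L3  ⟶  OSIS  (L3)  txn=∅  M[L3]=30
step 12: P0: store L3 := 4  ⟶  MIII  (L3)  txn=BusUpgr  M[L3]=30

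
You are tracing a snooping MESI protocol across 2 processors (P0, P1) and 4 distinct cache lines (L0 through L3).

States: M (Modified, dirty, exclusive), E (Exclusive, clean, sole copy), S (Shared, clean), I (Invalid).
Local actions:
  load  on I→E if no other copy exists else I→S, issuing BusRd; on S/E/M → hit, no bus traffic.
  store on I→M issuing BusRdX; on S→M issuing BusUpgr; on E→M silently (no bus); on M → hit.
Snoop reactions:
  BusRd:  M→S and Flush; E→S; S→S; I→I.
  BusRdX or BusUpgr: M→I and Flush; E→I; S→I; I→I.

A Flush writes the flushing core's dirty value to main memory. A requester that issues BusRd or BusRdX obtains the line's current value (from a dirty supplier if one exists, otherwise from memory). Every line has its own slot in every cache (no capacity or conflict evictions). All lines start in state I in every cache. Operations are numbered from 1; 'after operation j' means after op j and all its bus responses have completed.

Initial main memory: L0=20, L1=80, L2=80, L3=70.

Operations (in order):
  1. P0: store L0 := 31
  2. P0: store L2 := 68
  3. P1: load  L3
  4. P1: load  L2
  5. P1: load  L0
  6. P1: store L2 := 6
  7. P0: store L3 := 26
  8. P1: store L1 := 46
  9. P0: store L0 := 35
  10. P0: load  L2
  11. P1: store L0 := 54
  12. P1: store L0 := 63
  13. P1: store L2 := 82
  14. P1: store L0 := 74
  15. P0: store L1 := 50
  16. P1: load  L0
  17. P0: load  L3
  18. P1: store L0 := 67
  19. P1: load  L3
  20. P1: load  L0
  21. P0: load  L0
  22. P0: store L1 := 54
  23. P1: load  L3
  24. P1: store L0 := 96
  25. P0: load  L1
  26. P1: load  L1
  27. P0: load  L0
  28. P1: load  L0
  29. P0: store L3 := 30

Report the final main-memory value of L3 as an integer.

memory[L3] = 26

1. P0: store L0 := 31  bus=[BusRdX]  L0: P0=M P1=I  mem[L0]=20
2. P0: store L2 := 68  bus=[BusRdX]  L2: P0=M P1=I  mem[L2]=80
3. P1: load  L3  bus=[BusRd]  L3: P0=I P1=E  mem[L3]=70
4. P1: load  L2  bus=[BusRd,Flush]  L2: P0=S P1=S  mem[L2]=68
5. P1: load  L0  bus=[BusRd,Flush]  L0: P0=S P1=S  mem[L0]=31
6. P1: store L2 := 6  bus=[BusUpgr]  L2: P0=I P1=M  mem[L2]=68
7. P0: store L3 := 26  bus=[BusRdX]  L3: P0=M P1=I  mem[L3]=70
8. P1: store L1 := 46  bus=[BusRdX]  L1: P0=I P1=M  mem[L1]=80
9. P0: store L0 := 35  bus=[BusUpgr]  L0: P0=M P1=I  mem[L0]=31
10. P0: load  L2  bus=[BusRd,Flush]  L2: P0=S P1=S  mem[L2]=6
11. P1: store L0 := 54  bus=[BusRdX,Flush]  L0: P0=I P1=M  mem[L0]=35
12. P1: store L0 := 63  bus=[-]  L0: P0=I P1=M  mem[L0]=35
13. P1: store L2 := 82  bus=[BusUpgr]  L2: P0=I P1=M  mem[L2]=6
14. P1: store L0 := 74  bus=[-]  L0: P0=I P1=M  mem[L0]=35
15. P0: store L1 := 50  bus=[BusRdX,Flush]  L1: P0=M P1=I  mem[L1]=46
16. P1: load  L0  bus=[-]  L0: P0=I P1=M  mem[L0]=35
17. P0: load  L3  bus=[-]  L3: P0=M P1=I  mem[L3]=70
18. P1: store L0 := 67  bus=[-]  L0: P0=I P1=M  mem[L0]=35
19. P1: load  L3  bus=[BusRd,Flush]  L3: P0=S P1=S  mem[L3]=26
20. P1: load  L0  bus=[-]  L0: P0=I P1=M  mem[L0]=35
21. P0: load  L0  bus=[BusRd,Flush]  L0: P0=S P1=S  mem[L0]=67
22. P0: store L1 := 54  bus=[-]  L1: P0=M P1=I  mem[L1]=46
23. P1: load  L3  bus=[-]  L3: P0=S P1=S  mem[L3]=26
24. P1: store L0 := 96  bus=[BusUpgr]  L0: P0=I P1=M  mem[L0]=67
25. P0: load  L1  bus=[-]  L1: P0=M P1=I  mem[L1]=46
26. P1: load  L1  bus=[BusRd,Flush]  L1: P0=S P1=S  mem[L1]=54
27. P0: load  L0  bus=[BusRd,Flush]  L0: P0=S P1=S  mem[L0]=96
28. P1: load  L0  bus=[-]  L0: P0=S P1=S  mem[L0]=96
29. P0: store L3 := 30  bus=[BusUpgr]  L3: P0=M P1=I  mem[L3]=26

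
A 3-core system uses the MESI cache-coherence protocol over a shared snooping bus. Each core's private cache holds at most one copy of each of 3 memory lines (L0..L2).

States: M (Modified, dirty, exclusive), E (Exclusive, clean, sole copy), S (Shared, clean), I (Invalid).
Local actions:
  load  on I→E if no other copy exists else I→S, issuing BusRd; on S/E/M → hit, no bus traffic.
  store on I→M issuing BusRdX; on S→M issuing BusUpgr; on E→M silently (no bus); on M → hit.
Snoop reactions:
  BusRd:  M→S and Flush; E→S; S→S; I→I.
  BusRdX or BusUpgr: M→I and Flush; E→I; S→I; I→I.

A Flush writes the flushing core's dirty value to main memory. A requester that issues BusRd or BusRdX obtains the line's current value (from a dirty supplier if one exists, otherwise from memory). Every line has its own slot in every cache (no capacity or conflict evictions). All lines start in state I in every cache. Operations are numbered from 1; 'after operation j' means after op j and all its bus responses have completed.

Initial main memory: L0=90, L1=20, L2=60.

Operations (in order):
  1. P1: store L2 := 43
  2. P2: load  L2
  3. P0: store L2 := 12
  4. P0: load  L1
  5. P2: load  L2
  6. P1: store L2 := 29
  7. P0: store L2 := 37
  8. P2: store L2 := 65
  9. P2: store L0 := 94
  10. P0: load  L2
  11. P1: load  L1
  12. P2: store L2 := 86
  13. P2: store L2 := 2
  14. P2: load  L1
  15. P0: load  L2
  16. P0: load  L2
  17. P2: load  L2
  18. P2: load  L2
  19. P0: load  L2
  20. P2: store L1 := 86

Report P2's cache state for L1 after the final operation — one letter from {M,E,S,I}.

state = M

[1] P1: store L2 := 43 | P0:I, P1:M(43), P2:I | bus: BusRdX
[2] P2: load  L2 | P0:I, P1:S(43), P2:S(43) | bus: BusRd,Flush
[3] P0: store L2 := 12 | P0:M(12), P1:I, P2:I | bus: BusRdX
[4] P0: load  L1 | P0:E(20), P1:I, P2:I | bus: BusRd
[5] P2: load  L2 | P0:S(12), P1:I, P2:S(12) | bus: BusRd,Flush
[6] P1: store L2 := 29 | P0:I, P1:M(29), P2:I | bus: BusRdX
[7] P0: store L2 := 37 | P0:M(37), P1:I, P2:I | bus: BusRdX,Flush
[8] P2: store L2 := 65 | P0:I, P1:I, P2:M(65) | bus: BusRdX,Flush
[9] P2: store L0 := 94 | P0:I, P1:I, P2:M(94) | bus: BusRdX
[10] P0: load  L2 | P0:S(65), P1:I, P2:S(65) | bus: BusRd,Flush
[11] P1: load  L1 | P0:S(20), P1:S(20), P2:I | bus: BusRd
[12] P2: store L2 := 86 | P0:I, P1:I, P2:M(86) | bus: BusUpgr
[13] P2: store L2 := 2 | P0:I, P1:I, P2:M(2) | bus: none
[14] P2: load  L1 | P0:S(20), P1:S(20), P2:S(20) | bus: BusRd
[15] P0: load  L2 | P0:S(2), P1:I, P2:S(2) | bus: BusRd,Flush
[16] P0: load  L2 | P0:S(2), P1:I, P2:S(2) | bus: none
[17] P2: load  L2 | P0:S(2), P1:I, P2:S(2) | bus: none
[18] P2: load  L2 | P0:S(2), P1:I, P2:S(2) | bus: none
[19] P0: load  L2 | P0:S(2), P1:I, P2:S(2) | bus: none
[20] P2: store L1 := 86 | P0:I, P1:I, P2:M(86) | bus: BusUpgr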